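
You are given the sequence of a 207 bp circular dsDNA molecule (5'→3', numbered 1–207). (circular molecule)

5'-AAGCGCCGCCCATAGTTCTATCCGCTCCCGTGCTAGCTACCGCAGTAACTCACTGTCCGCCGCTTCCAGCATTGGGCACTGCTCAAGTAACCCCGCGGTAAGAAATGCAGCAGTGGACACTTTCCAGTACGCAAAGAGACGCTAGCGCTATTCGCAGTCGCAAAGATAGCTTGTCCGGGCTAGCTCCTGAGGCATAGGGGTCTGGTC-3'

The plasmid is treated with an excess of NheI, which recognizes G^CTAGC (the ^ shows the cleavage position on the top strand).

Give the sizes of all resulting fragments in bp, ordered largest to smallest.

109, 60, 38 bp

NheI sites (GCTAGC) start at positions 32, 141, 179.
NheI cuts after the first base of each site, so after positions 32, 141, 179.
Circular molecule, 3 cuts → 3 fragments:
  33–141 → 109 bp
  142–179 → 38 bp
  180–207 then 1–32 → 28 + 32 = 60 bp
Sorted largest to smallest: 109, 60, 38 bp.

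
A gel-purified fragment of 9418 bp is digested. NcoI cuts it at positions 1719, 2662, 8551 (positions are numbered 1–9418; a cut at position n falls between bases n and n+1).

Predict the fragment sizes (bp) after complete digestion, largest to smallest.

5889, 1719, 943, 867 bp

Linear molecule, 3 cuts → 4 fragments:
  1719 − 0 = 1719 bp
  2662 − 1719 = 943 bp
  8551 − 2662 = 5889 bp
  9418 − 8551 = 867 bp
Sorted largest to smallest: 5889, 1719, 943, 867 bp.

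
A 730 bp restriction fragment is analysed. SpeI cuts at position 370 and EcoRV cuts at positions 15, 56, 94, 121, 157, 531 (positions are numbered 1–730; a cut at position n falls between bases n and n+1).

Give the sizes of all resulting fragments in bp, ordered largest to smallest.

213, 199, 161, 41, 38, 36, 27, 15 bp

Combined cut positions (sorted): 15, 56, 94, 121, 157, 370, 531.
Linear molecule, 7 cuts → 8 fragments:
  15 − 0 = 15 bp
  56 − 15 = 41 bp
  94 − 56 = 38 bp
  121 − 94 = 27 bp
  157 − 121 = 36 bp
  370 − 157 = 213 bp
  531 − 370 = 161 bp
  730 − 531 = 199 bp
Sorted largest to smallest: 213, 199, 161, 41, 38, 36, 27, 15 bp.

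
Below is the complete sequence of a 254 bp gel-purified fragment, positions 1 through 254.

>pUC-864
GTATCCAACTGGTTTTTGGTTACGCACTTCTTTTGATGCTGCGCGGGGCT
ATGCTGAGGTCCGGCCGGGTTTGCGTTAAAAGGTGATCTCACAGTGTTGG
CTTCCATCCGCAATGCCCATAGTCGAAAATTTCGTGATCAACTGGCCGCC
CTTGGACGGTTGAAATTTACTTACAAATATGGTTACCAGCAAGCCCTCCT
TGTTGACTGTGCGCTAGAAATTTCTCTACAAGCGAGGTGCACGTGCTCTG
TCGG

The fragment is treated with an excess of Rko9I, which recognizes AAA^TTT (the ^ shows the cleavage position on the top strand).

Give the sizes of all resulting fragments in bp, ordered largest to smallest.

Rko9I sites (AAATTT) start at positions 127, 163, 218.
Rko9I cuts after base 3 of each site, so after positions 129, 165, 220.
Linear molecule, 3 cuts → 4 fragments:
  1–129 → 129 bp
  130–165 → 36 bp
  166–220 → 55 bp
  221–254 → 34 bp
Sorted largest to smallest: 129, 55, 36, 34 bp.

129, 55, 36, 34 bp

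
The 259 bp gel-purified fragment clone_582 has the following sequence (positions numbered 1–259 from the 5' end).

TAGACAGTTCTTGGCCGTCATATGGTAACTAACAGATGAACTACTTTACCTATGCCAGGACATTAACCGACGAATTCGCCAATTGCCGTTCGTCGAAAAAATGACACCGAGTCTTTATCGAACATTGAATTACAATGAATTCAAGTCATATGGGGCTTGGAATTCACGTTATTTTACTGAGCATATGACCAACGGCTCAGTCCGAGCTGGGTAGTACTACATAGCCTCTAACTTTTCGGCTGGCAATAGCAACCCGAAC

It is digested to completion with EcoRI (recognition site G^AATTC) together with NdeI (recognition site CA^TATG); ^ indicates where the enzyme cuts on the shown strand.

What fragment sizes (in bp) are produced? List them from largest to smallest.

EcoRI sites (GAATTC) start at positions 72, 137, 160.
EcoRI cuts after the first base of each site, so after positions 72, 137, 160.
NdeI sites (CATATG) start at positions 19, 147, 182.
NdeI cuts after base 2 of each site, so after positions 20, 148, 183.
Combined cut positions: 20, 72, 137, 148, 160, 183.
Linear molecule, 6 cuts → 7 fragments:
  1–20 → 20 bp
  21–72 → 52 bp
  73–137 → 65 bp
  138–148 → 11 bp
  149–160 → 12 bp
  161–183 → 23 bp
  184–259 → 76 bp
Sorted largest to smallest: 76, 65, 52, 23, 20, 12, 11 bp.

76, 65, 52, 23, 20, 12, 11 bp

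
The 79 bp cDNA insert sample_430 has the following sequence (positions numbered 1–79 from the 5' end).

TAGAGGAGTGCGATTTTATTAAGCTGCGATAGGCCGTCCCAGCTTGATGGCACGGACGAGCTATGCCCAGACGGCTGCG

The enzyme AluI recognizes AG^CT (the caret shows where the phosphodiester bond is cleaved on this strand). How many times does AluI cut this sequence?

AGCT occurs starting at positions 22, 41, 59.
AluI cuts at 3 sites.

3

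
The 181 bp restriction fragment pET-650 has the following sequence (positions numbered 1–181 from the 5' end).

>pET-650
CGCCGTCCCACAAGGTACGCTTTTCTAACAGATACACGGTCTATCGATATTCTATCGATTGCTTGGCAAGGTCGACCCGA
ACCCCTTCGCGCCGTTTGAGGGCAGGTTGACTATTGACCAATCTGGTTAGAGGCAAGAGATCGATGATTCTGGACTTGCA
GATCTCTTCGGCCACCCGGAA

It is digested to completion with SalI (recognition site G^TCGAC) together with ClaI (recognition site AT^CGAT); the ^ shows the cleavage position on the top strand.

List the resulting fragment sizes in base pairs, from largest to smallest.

70, 44, 40, 16, 11 bp

The SalI site (GTCGAC) starts at position 71.
SalI cuts after the first base of each site, so after position 71.
ClaI sites (ATCGAT) start at positions 43, 54, 140.
ClaI cuts after base 2 of each site, so after positions 44, 55, 141.
Combined cut positions: 44, 55, 71, 141.
Linear molecule, 4 cuts → 5 fragments:
  1–44 → 44 bp
  45–55 → 11 bp
  56–71 → 16 bp
  72–141 → 70 bp
  142–181 → 40 bp
Sorted largest to smallest: 70, 44, 40, 16, 11 bp.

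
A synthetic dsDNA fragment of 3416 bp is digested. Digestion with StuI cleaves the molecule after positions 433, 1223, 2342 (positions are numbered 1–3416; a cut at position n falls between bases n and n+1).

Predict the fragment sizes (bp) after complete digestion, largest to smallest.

Linear molecule, 3 cuts → 4 fragments:
  433 − 0 = 433 bp
  1223 − 433 = 790 bp
  2342 − 1223 = 1119 bp
  3416 − 2342 = 1074 bp
Sorted largest to smallest: 1119, 1074, 790, 433 bp.

1119, 1074, 790, 433 bp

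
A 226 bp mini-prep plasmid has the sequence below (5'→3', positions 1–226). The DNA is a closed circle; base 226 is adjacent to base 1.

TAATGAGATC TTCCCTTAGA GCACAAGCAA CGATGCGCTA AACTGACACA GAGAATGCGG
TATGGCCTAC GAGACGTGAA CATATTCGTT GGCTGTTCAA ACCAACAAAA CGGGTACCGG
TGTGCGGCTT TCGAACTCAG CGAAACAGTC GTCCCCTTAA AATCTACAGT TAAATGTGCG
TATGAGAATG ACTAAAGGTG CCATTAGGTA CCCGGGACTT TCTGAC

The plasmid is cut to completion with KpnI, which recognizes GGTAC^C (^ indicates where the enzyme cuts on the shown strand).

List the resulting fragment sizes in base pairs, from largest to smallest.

KpnI sites (GGTACC) start at positions 113, 207.
KpnI cuts after base 5 of each site (before the last base), so after positions 117, 211.
Circular molecule, 2 cuts → 2 fragments:
  118–211 → 94 bp
  212–226 then 1–117 → 15 + 117 = 132 bp
Sorted largest to smallest: 132, 94 bp.

132, 94 bp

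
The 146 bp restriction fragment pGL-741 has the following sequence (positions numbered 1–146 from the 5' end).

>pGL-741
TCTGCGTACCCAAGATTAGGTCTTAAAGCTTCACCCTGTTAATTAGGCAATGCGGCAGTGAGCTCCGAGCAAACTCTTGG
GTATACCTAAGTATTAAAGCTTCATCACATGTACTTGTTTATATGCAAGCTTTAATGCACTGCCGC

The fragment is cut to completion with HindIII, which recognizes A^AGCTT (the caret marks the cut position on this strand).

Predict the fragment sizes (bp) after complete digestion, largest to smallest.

71, 30, 26, 19 bp

HindIII sites (AAGCTT) start at positions 26, 97, 127.
HindIII cuts after the first base of each site, so after positions 26, 97, 127.
Linear molecule, 3 cuts → 4 fragments:
  1–26 → 26 bp
  27–97 → 71 bp
  98–127 → 30 bp
  128–146 → 19 bp
Sorted largest to smallest: 71, 30, 26, 19 bp.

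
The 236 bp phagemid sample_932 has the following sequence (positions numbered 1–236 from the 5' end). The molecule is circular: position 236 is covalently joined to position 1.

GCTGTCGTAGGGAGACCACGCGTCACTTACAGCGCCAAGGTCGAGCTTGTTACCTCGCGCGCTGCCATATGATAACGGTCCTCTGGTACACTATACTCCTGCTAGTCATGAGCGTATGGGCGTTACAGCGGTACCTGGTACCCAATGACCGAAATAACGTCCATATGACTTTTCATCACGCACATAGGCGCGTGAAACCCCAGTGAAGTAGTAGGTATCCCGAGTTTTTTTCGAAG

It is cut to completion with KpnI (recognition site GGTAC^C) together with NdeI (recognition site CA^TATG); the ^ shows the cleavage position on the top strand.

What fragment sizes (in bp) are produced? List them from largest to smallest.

KpnI sites (GGTACC) start at positions 130, 137.
KpnI cuts after base 5 of each site (before the last base), so after positions 134, 141.
NdeI sites (CATATG) start at positions 66, 162.
NdeI cuts after base 2 of each site, so after positions 67, 163.
Combined cut positions: 67, 134, 141, 163.
Circular molecule, 4 cuts → 4 fragments:
  68–134 → 67 bp
  135–141 → 7 bp
  142–163 → 22 bp
  164–236 then 1–67 → 73 + 67 = 140 bp
Sorted largest to smallest: 140, 67, 22, 7 bp.

140, 67, 22, 7 bp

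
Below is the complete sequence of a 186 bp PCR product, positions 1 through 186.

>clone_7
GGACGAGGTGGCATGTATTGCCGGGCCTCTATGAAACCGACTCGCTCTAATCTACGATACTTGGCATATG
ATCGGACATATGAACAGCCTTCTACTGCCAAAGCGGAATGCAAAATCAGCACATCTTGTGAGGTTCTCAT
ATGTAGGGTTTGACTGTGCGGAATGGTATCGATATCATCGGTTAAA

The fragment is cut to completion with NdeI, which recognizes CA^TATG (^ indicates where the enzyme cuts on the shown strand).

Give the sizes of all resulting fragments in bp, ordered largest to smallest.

NdeI sites (CATATG) start at positions 65, 77, 138.
NdeI cuts after base 2 of each site, so after positions 66, 78, 139.
Linear molecule, 3 cuts → 4 fragments:
  1–66 → 66 bp
  67–78 → 12 bp
  79–139 → 61 bp
  140–186 → 47 bp
Sorted largest to smallest: 66, 61, 47, 12 bp.

66, 61, 47, 12 bp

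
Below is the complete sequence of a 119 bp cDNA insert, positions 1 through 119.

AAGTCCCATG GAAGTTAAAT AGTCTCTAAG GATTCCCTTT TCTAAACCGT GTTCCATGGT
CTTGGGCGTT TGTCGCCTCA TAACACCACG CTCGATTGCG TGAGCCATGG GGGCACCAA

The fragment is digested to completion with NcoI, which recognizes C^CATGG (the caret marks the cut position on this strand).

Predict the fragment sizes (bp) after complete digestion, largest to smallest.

51, 48, 14, 6 bp

NcoI sites (CCATGG) start at positions 6, 54, 105.
NcoI cuts after the first base of each site, so after positions 6, 54, 105.
Linear molecule, 3 cuts → 4 fragments:
  1–6 → 6 bp
  7–54 → 48 bp
  55–105 → 51 bp
  106–119 → 14 bp
Sorted largest to smallest: 51, 48, 14, 6 bp.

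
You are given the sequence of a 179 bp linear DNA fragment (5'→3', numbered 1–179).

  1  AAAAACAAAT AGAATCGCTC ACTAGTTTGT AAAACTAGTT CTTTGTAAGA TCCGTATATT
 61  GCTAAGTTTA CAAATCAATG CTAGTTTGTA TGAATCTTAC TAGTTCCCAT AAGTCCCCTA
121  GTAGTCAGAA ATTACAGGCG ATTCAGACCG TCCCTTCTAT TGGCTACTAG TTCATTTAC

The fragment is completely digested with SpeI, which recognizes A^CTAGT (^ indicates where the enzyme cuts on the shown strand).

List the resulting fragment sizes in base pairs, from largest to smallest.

67, 65, 21, 13, 13 bp

SpeI sites (ACTAGT) start at positions 21, 34, 99, 166.
SpeI cuts after the first base of each site, so after positions 21, 34, 99, 166.
Linear molecule, 4 cuts → 5 fragments:
  1–21 → 21 bp
  22–34 → 13 bp
  35–99 → 65 bp
  100–166 → 67 bp
  167–179 → 13 bp
Sorted largest to smallest: 67, 65, 21, 13, 13 bp.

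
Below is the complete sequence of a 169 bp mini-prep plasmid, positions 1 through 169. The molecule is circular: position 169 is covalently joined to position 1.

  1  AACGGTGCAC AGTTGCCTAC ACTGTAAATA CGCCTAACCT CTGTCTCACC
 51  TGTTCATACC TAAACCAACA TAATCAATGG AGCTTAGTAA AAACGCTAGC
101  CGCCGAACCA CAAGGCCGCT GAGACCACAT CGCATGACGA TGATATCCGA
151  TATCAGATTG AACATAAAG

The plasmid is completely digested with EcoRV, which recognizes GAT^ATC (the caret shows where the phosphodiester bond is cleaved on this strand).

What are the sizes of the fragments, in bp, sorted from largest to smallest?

162, 7 bp

EcoRV sites (GATATC) start at positions 142, 149.
EcoRV cuts after base 3 of each site, so after positions 144, 151.
Circular molecule, 2 cuts → 2 fragments:
  145–151 → 7 bp
  152–169 then 1–144 → 18 + 144 = 162 bp
Sorted largest to smallest: 162, 7 bp.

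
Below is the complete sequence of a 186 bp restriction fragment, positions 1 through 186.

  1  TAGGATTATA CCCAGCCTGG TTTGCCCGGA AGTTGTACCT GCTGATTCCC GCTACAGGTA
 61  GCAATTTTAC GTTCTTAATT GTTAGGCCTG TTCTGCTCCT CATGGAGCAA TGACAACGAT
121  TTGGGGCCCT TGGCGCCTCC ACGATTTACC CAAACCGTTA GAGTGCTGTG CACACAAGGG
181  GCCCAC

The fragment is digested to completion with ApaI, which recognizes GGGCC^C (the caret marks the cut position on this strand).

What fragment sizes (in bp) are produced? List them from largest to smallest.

128, 55, 3 bp

ApaI sites (GGGCCC) start at positions 124, 179.
ApaI cuts after base 5 of each site (before the last base), so after positions 128, 183.
Linear molecule, 2 cuts → 3 fragments:
  1–128 → 128 bp
  129–183 → 55 bp
  184–186 → 3 bp
Sorted largest to smallest: 128, 55, 3 bp.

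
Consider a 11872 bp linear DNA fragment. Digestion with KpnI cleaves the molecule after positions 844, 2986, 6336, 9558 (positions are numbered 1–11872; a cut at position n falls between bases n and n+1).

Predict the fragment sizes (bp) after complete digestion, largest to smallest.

3350, 3222, 2314, 2142, 844 bp

Linear molecule, 4 cuts → 5 fragments:
  844 − 0 = 844 bp
  2986 − 844 = 2142 bp
  6336 − 2986 = 3350 bp
  9558 − 6336 = 3222 bp
  11872 − 9558 = 2314 bp
Sorted largest to smallest: 3350, 3222, 2314, 2142, 844 bp.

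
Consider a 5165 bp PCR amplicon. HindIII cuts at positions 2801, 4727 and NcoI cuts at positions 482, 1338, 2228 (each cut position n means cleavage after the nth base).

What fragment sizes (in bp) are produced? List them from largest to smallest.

Combined cut positions (sorted): 482, 1338, 2228, 2801, 4727.
Linear molecule, 5 cuts → 6 fragments:
  482 − 0 = 482 bp
  1338 − 482 = 856 bp
  2228 − 1338 = 890 bp
  2801 − 2228 = 573 bp
  4727 − 2801 = 1926 bp
  5165 − 4727 = 438 bp
Sorted largest to smallest: 1926, 890, 856, 573, 482, 438 bp.

1926, 890, 856, 573, 482, 438 bp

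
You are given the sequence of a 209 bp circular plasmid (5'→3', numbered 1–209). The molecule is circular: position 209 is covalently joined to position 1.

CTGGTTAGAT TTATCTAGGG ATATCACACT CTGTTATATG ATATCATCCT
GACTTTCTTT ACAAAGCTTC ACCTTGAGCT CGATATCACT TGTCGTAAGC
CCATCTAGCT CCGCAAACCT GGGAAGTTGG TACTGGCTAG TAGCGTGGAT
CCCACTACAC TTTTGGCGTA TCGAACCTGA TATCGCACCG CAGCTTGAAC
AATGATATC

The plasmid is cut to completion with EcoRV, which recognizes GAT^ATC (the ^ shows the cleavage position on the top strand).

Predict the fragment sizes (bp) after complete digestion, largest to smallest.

97, 42, 25, 25, 20 bp

EcoRV sites (GATATC) start at positions 20, 40, 82, 179, 204.
EcoRV cuts after base 3 of each site, so after positions 22, 42, 84, 181, 206.
Circular molecule, 5 cuts → 5 fragments:
  23–42 → 20 bp
  43–84 → 42 bp
  85–181 → 97 bp
  182–206 → 25 bp
  207–209 then 1–22 → 3 + 22 = 25 bp
Sorted largest to smallest: 97, 42, 25, 25, 20 bp.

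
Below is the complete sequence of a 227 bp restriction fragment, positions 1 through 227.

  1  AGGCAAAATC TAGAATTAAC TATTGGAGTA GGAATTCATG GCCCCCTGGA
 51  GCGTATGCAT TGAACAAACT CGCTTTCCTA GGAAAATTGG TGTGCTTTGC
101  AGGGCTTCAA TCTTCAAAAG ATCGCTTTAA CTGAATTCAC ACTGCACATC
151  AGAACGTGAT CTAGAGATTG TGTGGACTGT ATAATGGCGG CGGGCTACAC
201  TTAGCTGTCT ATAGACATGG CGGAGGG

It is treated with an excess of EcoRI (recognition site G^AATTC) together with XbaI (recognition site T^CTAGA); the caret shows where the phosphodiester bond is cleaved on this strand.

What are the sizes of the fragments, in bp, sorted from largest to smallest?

101, 67, 27, 23, 9 bp

EcoRI sites (GAATTC) start at positions 32, 133.
EcoRI cuts after the first base of each site, so after positions 32, 133.
XbaI sites (TCTAGA) start at positions 9, 160.
XbaI cuts after the first base of each site, so after positions 9, 160.
Combined cut positions: 9, 32, 133, 160.
Linear molecule, 4 cuts → 5 fragments:
  1–9 → 9 bp
  10–32 → 23 bp
  33–133 → 101 bp
  134–160 → 27 bp
  161–227 → 67 bp
Sorted largest to smallest: 101, 67, 27, 23, 9 bp.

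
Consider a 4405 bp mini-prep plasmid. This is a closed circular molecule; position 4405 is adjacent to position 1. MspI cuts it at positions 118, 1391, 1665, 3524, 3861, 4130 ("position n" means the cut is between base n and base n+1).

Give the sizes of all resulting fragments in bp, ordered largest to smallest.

1859, 1273, 393, 337, 274, 269 bp

Circular molecule, 6 cuts → 6 fragments:
  1391 − 118 = 1273 bp
  1665 − 1391 = 274 bp
  3524 − 1665 = 1859 bp
  3861 − 3524 = 337 bp
  4130 − 3861 = 269 bp
  wrap: 4405 − 4130 + 118 = 393 bp
Sorted largest to smallest: 1859, 1273, 393, 337, 274, 269 bp.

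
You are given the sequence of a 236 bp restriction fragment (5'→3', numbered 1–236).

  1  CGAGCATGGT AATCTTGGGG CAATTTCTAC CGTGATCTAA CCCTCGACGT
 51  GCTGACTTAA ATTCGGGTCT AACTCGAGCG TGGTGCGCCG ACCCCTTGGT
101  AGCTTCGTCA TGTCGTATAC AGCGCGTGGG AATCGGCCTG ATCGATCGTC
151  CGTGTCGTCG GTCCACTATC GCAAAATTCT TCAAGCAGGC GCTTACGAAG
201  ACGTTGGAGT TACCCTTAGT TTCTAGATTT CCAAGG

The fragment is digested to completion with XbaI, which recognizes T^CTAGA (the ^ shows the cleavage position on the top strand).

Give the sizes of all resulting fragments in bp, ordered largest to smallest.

222, 14 bp

The XbaI site (TCTAGA) starts at position 222.
XbaI cuts after the first base of each site, so after position 222.
Linear molecule, 1 cut → 2 fragments:
  1–222 → 222 bp
  223–236 → 14 bp
Sorted largest to smallest: 222, 14 bp.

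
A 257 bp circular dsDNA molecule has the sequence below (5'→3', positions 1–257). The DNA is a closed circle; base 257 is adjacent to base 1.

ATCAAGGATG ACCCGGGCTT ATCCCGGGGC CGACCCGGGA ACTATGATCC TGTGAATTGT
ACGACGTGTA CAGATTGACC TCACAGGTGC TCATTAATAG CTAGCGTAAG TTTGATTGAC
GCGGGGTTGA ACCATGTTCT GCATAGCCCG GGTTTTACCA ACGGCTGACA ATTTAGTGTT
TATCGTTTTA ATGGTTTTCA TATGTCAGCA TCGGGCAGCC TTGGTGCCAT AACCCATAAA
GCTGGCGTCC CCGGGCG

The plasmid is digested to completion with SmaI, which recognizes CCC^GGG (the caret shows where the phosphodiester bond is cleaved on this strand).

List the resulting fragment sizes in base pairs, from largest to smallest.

113, 103, 19, 11, 11 bp

SmaI sites (CCCGGG) start at positions 12, 23, 34, 147, 250.
SmaI cuts after base 3 of each site, so after positions 14, 25, 36, 149, 252.
Circular molecule, 5 cuts → 5 fragments:
  15–25 → 11 bp
  26–36 → 11 bp
  37–149 → 113 bp
  150–252 → 103 bp
  253–257 then 1–14 → 5 + 14 = 19 bp
Sorted largest to smallest: 113, 103, 19, 11, 11 bp.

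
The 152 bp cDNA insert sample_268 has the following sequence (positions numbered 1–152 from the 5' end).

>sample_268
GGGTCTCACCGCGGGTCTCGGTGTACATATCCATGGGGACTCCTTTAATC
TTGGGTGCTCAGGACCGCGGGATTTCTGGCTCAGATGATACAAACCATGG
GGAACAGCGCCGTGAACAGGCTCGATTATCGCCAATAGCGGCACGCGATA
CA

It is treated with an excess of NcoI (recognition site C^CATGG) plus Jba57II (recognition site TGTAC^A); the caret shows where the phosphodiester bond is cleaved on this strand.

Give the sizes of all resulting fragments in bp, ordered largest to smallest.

NcoI sites (CCATGG) start at positions 31, 95.
NcoI cuts after the first base of each site, so after positions 31, 95.
The Jba57II site (TGTACA) starts at position 22.
Jba57II cuts after base 5 of each site (before the last base), so after position 26.
Combined cut positions: 26, 31, 95.
Linear molecule, 3 cuts → 4 fragments:
  1–26 → 26 bp
  27–31 → 5 bp
  32–95 → 64 bp
  96–152 → 57 bp
Sorted largest to smallest: 64, 57, 26, 5 bp.

64, 57, 26, 5 bp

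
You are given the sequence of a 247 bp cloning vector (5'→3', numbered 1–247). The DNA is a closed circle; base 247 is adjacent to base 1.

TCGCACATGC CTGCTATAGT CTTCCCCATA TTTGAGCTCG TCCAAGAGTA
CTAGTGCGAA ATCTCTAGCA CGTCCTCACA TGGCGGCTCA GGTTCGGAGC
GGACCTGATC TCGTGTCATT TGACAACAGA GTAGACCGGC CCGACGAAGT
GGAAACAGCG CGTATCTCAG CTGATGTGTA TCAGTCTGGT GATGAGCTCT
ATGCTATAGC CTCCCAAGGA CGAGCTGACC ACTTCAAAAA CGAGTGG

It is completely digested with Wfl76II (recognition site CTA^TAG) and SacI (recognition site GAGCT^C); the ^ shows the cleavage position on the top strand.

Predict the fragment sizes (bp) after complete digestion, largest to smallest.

Wfl76II sites (CTATAG) start at positions 14, 204.
Wfl76II cuts after base 3 of each site, so after positions 16, 206.
SacI sites (GAGCTC) start at positions 34, 194.
SacI cuts after base 5 of each site (before the last base), so after positions 38, 198.
Combined cut positions: 16, 38, 198, 206.
Circular molecule, 4 cuts → 4 fragments:
  17–38 → 22 bp
  39–198 → 160 bp
  199–206 → 8 bp
  207–247 then 1–16 → 41 + 16 = 57 bp
Sorted largest to smallest: 160, 57, 22, 8 bp.

160, 57, 22, 8 bp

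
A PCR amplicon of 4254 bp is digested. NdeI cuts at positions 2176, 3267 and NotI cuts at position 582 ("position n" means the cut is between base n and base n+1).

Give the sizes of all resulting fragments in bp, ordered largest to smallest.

1594, 1091, 987, 582 bp

Combined cut positions (sorted): 582, 2176, 3267.
Linear molecule, 3 cuts → 4 fragments:
  582 − 0 = 582 bp
  2176 − 582 = 1594 bp
  3267 − 2176 = 1091 bp
  4254 − 3267 = 987 bp
Sorted largest to smallest: 1594, 1091, 987, 582 bp.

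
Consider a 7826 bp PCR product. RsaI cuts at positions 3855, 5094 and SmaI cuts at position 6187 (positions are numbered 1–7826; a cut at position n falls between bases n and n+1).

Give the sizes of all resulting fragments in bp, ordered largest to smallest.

3855, 1639, 1239, 1093 bp

Combined cut positions (sorted): 3855, 5094, 6187.
Linear molecule, 3 cuts → 4 fragments:
  3855 − 0 = 3855 bp
  5094 − 3855 = 1239 bp
  6187 − 5094 = 1093 bp
  7826 − 6187 = 1639 bp
Sorted largest to smallest: 3855, 1639, 1239, 1093 bp.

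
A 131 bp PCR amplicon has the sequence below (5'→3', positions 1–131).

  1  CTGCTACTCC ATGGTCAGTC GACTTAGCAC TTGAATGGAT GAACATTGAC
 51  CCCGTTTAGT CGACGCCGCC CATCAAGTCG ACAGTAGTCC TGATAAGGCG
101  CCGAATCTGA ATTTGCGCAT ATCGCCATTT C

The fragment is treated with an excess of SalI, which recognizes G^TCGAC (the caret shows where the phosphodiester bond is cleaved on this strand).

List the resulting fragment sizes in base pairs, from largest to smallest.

54, 41, 18, 18 bp

SalI sites (GTCGAC) start at positions 18, 59, 77.
SalI cuts after the first base of each site, so after positions 18, 59, 77.
Linear molecule, 3 cuts → 4 fragments:
  1–18 → 18 bp
  19–59 → 41 bp
  60–77 → 18 bp
  78–131 → 54 bp
Sorted largest to smallest: 54, 41, 18, 18 bp.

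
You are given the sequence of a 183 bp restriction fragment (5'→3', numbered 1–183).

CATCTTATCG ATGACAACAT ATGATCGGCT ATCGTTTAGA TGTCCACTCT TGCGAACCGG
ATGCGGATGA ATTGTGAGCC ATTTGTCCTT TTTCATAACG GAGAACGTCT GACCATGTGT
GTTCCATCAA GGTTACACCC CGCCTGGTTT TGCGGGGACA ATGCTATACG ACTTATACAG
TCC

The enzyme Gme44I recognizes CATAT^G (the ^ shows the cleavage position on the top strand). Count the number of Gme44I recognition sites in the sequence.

1

CATATG occurs starting at position 18.
Gme44I cuts at 1 site.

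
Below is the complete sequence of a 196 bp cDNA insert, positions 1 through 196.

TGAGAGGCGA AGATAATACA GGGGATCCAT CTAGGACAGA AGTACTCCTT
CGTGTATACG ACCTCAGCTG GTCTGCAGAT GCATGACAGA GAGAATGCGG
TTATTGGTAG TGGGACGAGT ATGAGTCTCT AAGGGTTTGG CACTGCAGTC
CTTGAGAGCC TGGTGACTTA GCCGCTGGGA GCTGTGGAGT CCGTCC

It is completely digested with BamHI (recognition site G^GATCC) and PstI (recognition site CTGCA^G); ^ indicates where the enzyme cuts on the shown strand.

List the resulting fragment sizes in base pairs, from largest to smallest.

The BamHI site (GGATCC) starts at position 23.
BamHI cuts after the first base of each site, so after position 23.
PstI sites (CTGCAG) start at positions 73, 143.
PstI cuts after base 5 of each site (before the last base), so after positions 77, 147.
Combined cut positions: 23, 77, 147.
Linear molecule, 3 cuts → 4 fragments:
  1–23 → 23 bp
  24–77 → 54 bp
  78–147 → 70 bp
  148–196 → 49 bp
Sorted largest to smallest: 70, 54, 49, 23 bp.

70, 54, 49, 23 bp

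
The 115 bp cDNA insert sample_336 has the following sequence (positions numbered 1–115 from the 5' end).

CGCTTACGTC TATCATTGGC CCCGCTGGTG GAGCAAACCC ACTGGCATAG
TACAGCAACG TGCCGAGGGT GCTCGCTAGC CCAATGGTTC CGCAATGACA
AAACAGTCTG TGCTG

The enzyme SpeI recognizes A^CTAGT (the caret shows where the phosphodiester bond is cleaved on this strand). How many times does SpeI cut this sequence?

No occurrence of ACTAGT is present in the sequence.
SpeI does not cut: 0 sites.

0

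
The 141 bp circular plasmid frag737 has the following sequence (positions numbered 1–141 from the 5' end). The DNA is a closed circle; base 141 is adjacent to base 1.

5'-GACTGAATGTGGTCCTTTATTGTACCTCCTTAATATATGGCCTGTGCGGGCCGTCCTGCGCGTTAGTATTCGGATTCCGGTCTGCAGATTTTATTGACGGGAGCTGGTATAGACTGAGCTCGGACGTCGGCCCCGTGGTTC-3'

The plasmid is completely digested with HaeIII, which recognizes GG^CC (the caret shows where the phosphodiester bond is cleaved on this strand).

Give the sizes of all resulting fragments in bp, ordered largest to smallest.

HaeIII sites (GGCC) start at positions 39, 49, 129.
HaeIII cuts after base 2 of each site, so after positions 40, 50, 130.
Circular molecule, 3 cuts → 3 fragments:
  41–50 → 10 bp
  51–130 → 80 bp
  131–141 then 1–40 → 11 + 40 = 51 bp
Sorted largest to smallest: 80, 51, 10 bp.

80, 51, 10 bp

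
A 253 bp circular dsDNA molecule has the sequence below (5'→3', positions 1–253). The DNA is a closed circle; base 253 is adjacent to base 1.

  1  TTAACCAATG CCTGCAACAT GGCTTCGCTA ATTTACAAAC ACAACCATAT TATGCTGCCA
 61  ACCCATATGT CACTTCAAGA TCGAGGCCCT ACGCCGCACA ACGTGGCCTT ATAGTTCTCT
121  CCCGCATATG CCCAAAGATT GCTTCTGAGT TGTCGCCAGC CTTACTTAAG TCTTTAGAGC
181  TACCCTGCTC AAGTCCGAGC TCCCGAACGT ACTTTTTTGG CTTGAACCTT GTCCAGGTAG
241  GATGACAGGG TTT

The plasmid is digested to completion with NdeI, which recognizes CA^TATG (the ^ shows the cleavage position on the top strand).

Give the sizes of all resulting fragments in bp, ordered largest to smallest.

NdeI sites (CATATG) start at positions 64, 125.
NdeI cuts after base 2 of each site, so after positions 65, 126.
Circular molecule, 2 cuts → 2 fragments:
  66–126 → 61 bp
  127–253 then 1–65 → 127 + 65 = 192 bp
Sorted largest to smallest: 192, 61 bp.

192, 61 bp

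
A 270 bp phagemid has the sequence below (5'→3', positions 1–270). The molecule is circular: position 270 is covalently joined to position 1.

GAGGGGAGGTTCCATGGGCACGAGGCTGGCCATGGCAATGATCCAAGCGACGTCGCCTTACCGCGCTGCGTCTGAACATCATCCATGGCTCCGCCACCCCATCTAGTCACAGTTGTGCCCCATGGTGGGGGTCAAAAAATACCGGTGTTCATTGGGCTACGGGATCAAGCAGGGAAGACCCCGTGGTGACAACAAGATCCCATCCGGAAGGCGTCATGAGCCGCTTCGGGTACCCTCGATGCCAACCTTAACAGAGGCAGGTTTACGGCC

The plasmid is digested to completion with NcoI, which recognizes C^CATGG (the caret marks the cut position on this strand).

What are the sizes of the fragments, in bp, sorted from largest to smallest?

NcoI sites (CCATGG) start at positions 12, 30, 83, 120.
NcoI cuts after the first base of each site, so after positions 12, 30, 83, 120.
Circular molecule, 4 cuts → 4 fragments:
  13–30 → 18 bp
  31–83 → 53 bp
  84–120 → 37 bp
  121–270 then 1–12 → 150 + 12 = 162 bp
Sorted largest to smallest: 162, 53, 37, 18 bp.

162, 53, 37, 18 bp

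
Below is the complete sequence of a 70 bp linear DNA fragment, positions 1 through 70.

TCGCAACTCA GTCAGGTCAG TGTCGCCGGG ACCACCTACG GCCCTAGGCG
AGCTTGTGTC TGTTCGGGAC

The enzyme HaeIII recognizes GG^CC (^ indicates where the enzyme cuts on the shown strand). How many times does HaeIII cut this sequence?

GGCC occurs starting at position 40.
HaeIII cuts at 1 site.

1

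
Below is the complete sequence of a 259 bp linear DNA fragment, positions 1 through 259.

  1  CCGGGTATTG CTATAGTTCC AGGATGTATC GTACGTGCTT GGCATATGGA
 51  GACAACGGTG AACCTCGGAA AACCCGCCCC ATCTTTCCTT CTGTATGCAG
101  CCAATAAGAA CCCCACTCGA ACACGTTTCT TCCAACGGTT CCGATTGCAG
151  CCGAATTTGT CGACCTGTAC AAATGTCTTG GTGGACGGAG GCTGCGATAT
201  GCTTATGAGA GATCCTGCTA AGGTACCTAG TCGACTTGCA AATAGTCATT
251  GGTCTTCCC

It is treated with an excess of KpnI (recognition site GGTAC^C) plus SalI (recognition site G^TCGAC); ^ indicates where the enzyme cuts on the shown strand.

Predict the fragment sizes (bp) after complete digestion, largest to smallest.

159, 67, 29, 4 bp

The KpnI site (GGTACC) starts at position 222.
KpnI cuts after base 5 of each site (before the last base), so after position 226.
SalI sites (GTCGAC) start at positions 159, 230.
SalI cuts after the first base of each site, so after positions 159, 230.
Combined cut positions: 159, 226, 230.
Linear molecule, 3 cuts → 4 fragments:
  1–159 → 159 bp
  160–226 → 67 bp
  227–230 → 4 bp
  231–259 → 29 bp
Sorted largest to smallest: 159, 67, 29, 4 bp.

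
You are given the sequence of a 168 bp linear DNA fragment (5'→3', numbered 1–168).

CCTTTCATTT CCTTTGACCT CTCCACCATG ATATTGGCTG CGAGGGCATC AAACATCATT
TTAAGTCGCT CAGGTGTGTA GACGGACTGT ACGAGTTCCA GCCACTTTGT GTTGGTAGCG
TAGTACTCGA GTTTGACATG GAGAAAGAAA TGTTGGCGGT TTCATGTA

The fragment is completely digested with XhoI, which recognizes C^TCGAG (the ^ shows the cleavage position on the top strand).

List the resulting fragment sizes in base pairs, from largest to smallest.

The XhoI site (CTCGAG) starts at position 126.
XhoI cuts after the first base of each site, so after position 126.
Linear molecule, 1 cut → 2 fragments:
  1–126 → 126 bp
  127–168 → 42 bp
Sorted largest to smallest: 126, 42 bp.

126, 42 bp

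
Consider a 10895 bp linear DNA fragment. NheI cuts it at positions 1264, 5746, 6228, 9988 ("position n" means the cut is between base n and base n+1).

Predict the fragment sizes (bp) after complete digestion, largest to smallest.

4482, 3760, 1264, 907, 482 bp

Linear molecule, 4 cuts → 5 fragments:
  1264 − 0 = 1264 bp
  5746 − 1264 = 4482 bp
  6228 − 5746 = 482 bp
  9988 − 6228 = 3760 bp
  10895 − 9988 = 907 bp
Sorted largest to smallest: 4482, 3760, 1264, 907, 482 bp.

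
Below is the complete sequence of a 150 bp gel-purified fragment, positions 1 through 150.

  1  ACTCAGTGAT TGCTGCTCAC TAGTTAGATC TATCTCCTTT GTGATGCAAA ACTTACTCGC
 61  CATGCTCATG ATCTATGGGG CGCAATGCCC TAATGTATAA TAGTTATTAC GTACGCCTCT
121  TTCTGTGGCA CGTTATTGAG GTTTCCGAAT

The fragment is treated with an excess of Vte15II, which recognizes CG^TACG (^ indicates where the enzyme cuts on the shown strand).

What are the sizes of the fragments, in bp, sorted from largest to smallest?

111, 39 bp

The Vte15II site (CGTACG) starts at position 110.
Vte15II cuts after base 2 of each site, so after position 111.
Linear molecule, 1 cut → 2 fragments:
  1–111 → 111 bp
  112–150 → 39 bp
Sorted largest to smallest: 111, 39 bp.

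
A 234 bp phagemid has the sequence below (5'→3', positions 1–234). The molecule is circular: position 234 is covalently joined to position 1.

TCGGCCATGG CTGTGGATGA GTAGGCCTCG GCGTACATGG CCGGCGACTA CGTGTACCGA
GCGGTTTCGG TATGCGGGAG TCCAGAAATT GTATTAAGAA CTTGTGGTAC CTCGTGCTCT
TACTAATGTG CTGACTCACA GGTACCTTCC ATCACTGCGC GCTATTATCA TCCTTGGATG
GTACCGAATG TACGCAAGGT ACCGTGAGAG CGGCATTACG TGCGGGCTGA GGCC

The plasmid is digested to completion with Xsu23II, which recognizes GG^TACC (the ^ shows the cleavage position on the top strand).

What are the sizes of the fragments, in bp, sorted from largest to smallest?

142, 39, 35, 18 bp

Xsu23II sites (GGTACC) start at positions 106, 141, 180, 198.
Xsu23II cuts after base 2 of each site, so after positions 107, 142, 181, 199.
Circular molecule, 4 cuts → 4 fragments:
  108–142 → 35 bp
  143–181 → 39 bp
  182–199 → 18 bp
  200–234 then 1–107 → 35 + 107 = 142 bp
Sorted largest to smallest: 142, 39, 35, 18 bp.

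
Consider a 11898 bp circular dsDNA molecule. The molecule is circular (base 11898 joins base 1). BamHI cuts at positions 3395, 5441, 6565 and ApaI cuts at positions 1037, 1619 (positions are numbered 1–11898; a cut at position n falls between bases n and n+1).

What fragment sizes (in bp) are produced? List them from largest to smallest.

6370, 2046, 1776, 1124, 582 bp

Combined cut positions (sorted): 1037, 1619, 3395, 5441, 6565.
Circular molecule, 5 cuts → 5 fragments:
  1619 − 1037 = 582 bp
  3395 − 1619 = 1776 bp
  5441 − 3395 = 2046 bp
  6565 − 5441 = 1124 bp
  wrap: 11898 − 6565 + 1037 = 6370 bp
Sorted largest to smallest: 6370, 2046, 1776, 1124, 582 bp.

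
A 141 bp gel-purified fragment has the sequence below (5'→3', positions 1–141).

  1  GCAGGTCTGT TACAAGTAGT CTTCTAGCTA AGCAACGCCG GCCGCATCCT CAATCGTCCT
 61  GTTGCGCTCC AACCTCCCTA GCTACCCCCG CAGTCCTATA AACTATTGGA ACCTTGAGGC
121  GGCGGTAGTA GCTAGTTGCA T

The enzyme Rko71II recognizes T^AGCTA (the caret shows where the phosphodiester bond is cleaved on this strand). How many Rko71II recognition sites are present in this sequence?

3

TAGCTA occurs starting at positions 25, 79, 129.
Rko71II cuts at 3 sites.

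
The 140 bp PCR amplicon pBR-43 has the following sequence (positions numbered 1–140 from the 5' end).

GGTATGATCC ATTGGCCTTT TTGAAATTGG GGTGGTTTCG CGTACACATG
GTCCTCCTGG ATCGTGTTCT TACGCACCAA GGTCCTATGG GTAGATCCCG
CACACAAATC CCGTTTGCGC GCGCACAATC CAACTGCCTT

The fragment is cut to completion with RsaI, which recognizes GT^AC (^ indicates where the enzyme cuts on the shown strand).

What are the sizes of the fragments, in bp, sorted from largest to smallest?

97, 43 bp

The RsaI site (GTAC) starts at position 42.
RsaI cuts after base 2 of each site, so after position 43.
Linear molecule, 1 cut → 2 fragments:
  1–43 → 43 bp
  44–140 → 97 bp
Sorted largest to smallest: 97, 43 bp.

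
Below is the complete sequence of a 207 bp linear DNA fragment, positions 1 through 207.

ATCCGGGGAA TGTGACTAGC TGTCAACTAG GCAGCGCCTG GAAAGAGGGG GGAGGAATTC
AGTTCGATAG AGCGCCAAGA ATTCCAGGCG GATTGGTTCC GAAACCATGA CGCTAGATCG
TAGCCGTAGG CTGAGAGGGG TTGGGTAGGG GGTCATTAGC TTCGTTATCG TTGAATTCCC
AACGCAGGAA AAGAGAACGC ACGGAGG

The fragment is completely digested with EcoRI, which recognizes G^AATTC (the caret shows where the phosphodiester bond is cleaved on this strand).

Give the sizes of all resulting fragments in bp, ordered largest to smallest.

94, 55, 34, 24 bp

EcoRI sites (GAATTC) start at positions 55, 79, 173.
EcoRI cuts after the first base of each site, so after positions 55, 79, 173.
Linear molecule, 3 cuts → 4 fragments:
  1–55 → 55 bp
  56–79 → 24 bp
  80–173 → 94 bp
  174–207 → 34 bp
Sorted largest to smallest: 94, 55, 34, 24 bp.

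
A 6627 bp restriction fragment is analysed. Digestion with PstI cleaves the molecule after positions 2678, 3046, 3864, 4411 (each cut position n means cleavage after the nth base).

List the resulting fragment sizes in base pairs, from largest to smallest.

2678, 2216, 818, 547, 368 bp

Linear molecule, 4 cuts → 5 fragments:
  2678 − 0 = 2678 bp
  3046 − 2678 = 368 bp
  3864 − 3046 = 818 bp
  4411 − 3864 = 547 bp
  6627 − 4411 = 2216 bp
Sorted largest to smallest: 2678, 2216, 818, 547, 368 bp.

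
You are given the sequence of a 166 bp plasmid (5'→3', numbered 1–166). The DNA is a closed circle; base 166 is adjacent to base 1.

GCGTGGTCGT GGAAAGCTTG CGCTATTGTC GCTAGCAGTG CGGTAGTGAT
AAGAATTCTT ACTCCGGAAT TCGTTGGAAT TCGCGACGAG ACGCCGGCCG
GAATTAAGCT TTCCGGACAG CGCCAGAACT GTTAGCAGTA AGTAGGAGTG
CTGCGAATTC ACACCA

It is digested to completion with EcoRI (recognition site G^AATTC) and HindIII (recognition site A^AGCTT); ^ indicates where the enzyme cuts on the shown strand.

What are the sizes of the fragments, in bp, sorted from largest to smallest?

EcoRI sites (GAATTC) start at positions 53, 67, 77, 155.
EcoRI cuts after the first base of each site, so after positions 53, 67, 77, 155.
HindIII sites (AAGCTT) start at positions 14, 106.
HindIII cuts after the first base of each site, so after positions 14, 106.
Combined cut positions: 14, 53, 67, 77, 106, 155.
Circular molecule, 6 cuts → 6 fragments:
  15–53 → 39 bp
  54–67 → 14 bp
  68–77 → 10 bp
  78–106 → 29 bp
  107–155 → 49 bp
  156–166 then 1–14 → 11 + 14 = 25 bp
Sorted largest to smallest: 49, 39, 29, 25, 14, 10 bp.

49, 39, 29, 25, 14, 10 bp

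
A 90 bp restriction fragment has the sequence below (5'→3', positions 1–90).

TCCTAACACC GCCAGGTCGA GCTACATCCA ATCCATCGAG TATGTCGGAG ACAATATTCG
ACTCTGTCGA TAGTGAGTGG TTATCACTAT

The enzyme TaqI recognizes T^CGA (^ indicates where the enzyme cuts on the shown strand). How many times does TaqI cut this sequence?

4

TCGA occurs starting at positions 17, 36, 58, 67.
TaqI cuts at 4 sites.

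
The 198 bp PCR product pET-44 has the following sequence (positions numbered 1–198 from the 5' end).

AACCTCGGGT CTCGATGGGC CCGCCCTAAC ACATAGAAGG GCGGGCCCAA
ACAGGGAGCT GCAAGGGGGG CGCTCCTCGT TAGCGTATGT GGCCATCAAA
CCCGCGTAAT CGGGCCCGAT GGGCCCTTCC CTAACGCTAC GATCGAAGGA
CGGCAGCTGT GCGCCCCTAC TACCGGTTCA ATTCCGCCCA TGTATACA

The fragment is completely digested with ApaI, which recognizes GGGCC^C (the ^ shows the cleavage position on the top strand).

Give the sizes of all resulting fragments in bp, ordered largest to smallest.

73, 69, 26, 21, 9 bp

ApaI sites (GGGCCC) start at positions 17, 43, 112, 121.
ApaI cuts after base 5 of each site (before the last base), so after positions 21, 47, 116, 125.
Linear molecule, 4 cuts → 5 fragments:
  1–21 → 21 bp
  22–47 → 26 bp
  48–116 → 69 bp
  117–125 → 9 bp
  126–198 → 73 bp
Sorted largest to smallest: 73, 69, 26, 21, 9 bp.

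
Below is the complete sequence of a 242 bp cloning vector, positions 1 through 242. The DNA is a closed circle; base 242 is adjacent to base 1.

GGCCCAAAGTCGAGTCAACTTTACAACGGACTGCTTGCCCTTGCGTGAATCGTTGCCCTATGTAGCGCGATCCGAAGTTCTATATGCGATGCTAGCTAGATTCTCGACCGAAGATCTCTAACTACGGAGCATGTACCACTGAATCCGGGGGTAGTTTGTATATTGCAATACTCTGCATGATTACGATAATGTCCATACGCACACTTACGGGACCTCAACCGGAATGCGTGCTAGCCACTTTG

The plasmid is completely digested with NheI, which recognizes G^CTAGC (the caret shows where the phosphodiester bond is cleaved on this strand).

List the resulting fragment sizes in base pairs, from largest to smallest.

139, 103 bp

NheI sites (GCTAGC) start at positions 91, 230.
NheI cuts after the first base of each site, so after positions 91, 230.
Circular molecule, 2 cuts → 2 fragments:
  92–230 → 139 bp
  231–242 then 1–91 → 12 + 91 = 103 bp
Sorted largest to smallest: 139, 103 bp.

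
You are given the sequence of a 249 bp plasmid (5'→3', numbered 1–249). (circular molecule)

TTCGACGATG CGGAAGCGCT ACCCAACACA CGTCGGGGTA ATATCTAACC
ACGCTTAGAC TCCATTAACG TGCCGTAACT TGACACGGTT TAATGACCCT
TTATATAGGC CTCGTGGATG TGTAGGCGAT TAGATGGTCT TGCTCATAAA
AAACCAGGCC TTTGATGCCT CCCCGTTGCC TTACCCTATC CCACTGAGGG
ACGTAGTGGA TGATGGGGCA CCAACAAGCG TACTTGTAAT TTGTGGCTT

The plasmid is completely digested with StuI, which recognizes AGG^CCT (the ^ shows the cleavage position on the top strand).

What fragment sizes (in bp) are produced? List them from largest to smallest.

200, 49 bp

StuI sites (AGGCCT) start at positions 107, 156.
StuI cuts after base 3 of each site, so after positions 109, 158.
Circular molecule, 2 cuts → 2 fragments:
  110–158 → 49 bp
  159–249 then 1–109 → 91 + 109 = 200 bp
Sorted largest to smallest: 200, 49 bp.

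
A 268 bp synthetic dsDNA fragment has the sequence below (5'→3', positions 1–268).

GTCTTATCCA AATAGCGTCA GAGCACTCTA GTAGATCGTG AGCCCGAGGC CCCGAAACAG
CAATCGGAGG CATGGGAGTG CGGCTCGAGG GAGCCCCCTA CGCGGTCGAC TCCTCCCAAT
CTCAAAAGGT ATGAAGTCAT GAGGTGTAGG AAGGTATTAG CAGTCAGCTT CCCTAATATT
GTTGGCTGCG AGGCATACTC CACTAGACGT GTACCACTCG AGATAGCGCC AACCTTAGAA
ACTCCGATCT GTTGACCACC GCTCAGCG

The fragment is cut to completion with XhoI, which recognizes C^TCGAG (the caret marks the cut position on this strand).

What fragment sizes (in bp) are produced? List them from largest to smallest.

133, 84, 51 bp

XhoI sites (CTCGAG) start at positions 84, 217.
XhoI cuts after the first base of each site, so after positions 84, 217.
Linear molecule, 2 cuts → 3 fragments:
  1–84 → 84 bp
  85–217 → 133 bp
  218–268 → 51 bp
Sorted largest to smallest: 133, 84, 51 bp.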